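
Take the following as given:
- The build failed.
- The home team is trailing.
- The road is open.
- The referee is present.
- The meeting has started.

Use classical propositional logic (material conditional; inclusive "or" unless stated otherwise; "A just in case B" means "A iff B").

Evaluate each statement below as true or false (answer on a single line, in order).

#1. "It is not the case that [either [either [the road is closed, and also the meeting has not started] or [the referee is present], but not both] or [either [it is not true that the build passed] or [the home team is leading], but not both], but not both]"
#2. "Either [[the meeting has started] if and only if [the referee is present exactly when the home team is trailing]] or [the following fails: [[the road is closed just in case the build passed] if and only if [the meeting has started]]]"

#1 True, #2 True

Let R = "the road is closed" (False), H = "the meeting has started" (True), V = "the referee is present" (True), P = "the build passed" (False), M = "the home team is leading" (False).

#1: In symbols: not (((R and not H) xor V) xor (not P xor M))

not H = not True = False
R and not H = False and False = False
(R and not H) xor V = False xor True = True
not P = not False = True
not P xor M = True xor False = True
((R and not H) xor V) xor (not P xor M) = True xor True = False
not (((R and not H) xor V) xor (not P xor M)) = not False = True
So #1 is true.

#2: In symbols: (H iff (V iff not M)) or not ((R iff P) iff H)

not M = not False = True
V iff not M = True iff True = True
H iff (V iff not M) = True iff True = True
R iff P = False iff False = True
(R iff P) iff H = True iff True = True
not ((R iff P) iff H) = not True = False
(H iff (V iff not M)) or not ((R iff P) iff H) = True or False = True
Thus #2 is true.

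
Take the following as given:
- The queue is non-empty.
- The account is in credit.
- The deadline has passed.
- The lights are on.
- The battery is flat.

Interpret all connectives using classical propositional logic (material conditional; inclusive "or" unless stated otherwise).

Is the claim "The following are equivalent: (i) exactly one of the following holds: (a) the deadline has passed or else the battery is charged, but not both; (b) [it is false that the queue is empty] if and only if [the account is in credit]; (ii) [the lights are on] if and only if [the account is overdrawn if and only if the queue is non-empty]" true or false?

Let R = "the deadline has passed" (T), U = "the battery is charged" (F), P = "the queue is empty" (F), Q = "the account is overdrawn" (F), S = "the lights are on" (T).
This is ((R xor U) xor (~P <-> ~Q)) <-> (S <-> (Q <-> ~P)).

R xor U = T xor F = T
~P = ~F = T
~Q = ~F = T
~P <-> ~Q = T <-> T = T
(R xor U) xor (~P <-> ~Q) = T xor T = F
~P = ~F = T
Q <-> ~P = F <-> T = F
S <-> (Q <-> ~P) = T <-> F = F
((R xor U) xor (~P <-> ~Q)) <-> (S <-> (Q <-> ~P)) = F <-> F = T

true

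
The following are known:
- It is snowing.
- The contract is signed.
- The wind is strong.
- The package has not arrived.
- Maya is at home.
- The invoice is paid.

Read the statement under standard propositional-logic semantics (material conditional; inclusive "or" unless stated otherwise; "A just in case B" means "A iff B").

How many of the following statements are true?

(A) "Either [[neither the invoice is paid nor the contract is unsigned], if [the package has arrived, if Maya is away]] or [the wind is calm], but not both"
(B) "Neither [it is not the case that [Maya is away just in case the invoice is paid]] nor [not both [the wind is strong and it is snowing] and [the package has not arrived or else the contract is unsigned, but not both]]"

Let U = "Maya is at home" (T), S = "the package has arrived" (F), V = "the invoice is paid" (T), Q = "the contract is signed" (T), R = "the wind is strong" (T), P = "it is snowing" (T).

(A): In symbols: ((~U -> S) -> (V nor ~Q)) xor ~R

~U = ~T = F
~U -> S = F -> F = T
~Q = ~T = F
V nor ~Q = T nor F = F
(~U -> S) -> (V nor ~Q) = T -> F = F
~R = ~T = F
((~U -> S) -> (V nor ~Q)) xor ~R = F xor F = F
Hence (A) is false.

(B): Parsed as ~(~U <-> V) nor ((R & P) nand (~S xor ~Q))

~U = ~T = F
~U <-> V = F <-> T = F
~(~U <-> V) = ~F = T
R & P = T & T = T
~S = ~F = T
~Q = ~T = F
~S xor ~Q = T xor F = T
(R & P) nand (~S xor ~Q) = T nand T = F
~(~U <-> V) nor ((R & P) nand (~S xor ~Q)) = T nor F = F
Thus (B) is false.

0 of the 2 statements are true (none).

0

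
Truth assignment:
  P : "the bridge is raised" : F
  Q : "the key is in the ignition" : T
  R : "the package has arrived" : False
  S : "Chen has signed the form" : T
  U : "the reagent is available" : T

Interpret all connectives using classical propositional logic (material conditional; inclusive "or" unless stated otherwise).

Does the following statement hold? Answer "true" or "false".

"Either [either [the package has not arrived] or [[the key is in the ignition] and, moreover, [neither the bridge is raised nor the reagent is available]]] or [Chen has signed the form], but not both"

false

In symbols: (~R | (Q & (P nor U))) xor S

~R = ~F = T
P nor U = F nor T = F
Q & (P nor U) = T & F = F
~R | (Q & (P nor U)) = T | F = T
(~R | (Q & (P nor U))) xor S = T xor T = F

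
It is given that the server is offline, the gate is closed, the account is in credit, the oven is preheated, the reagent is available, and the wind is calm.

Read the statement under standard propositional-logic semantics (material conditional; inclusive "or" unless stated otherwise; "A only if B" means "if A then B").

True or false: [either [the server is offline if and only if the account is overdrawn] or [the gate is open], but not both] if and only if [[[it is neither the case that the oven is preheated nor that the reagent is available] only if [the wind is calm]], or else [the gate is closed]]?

false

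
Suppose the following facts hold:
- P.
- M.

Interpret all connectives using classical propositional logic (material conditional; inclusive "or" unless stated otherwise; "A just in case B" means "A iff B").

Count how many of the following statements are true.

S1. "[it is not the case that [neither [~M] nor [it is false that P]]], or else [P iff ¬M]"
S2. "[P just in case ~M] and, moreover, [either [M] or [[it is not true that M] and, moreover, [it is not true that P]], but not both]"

0

S1: Parsed as ¬(¬M ↓ ¬P) ∨ (P ↔ ¬M)

¬M = ¬T = F
¬P = ¬T = F
¬M ↓ ¬P = F ↓ F = T
¬(¬M ↓ ¬P) = ¬T = F
¬M = ¬T = F
P ↔ ¬M = T ↔ F = F
¬(¬M ↓ ¬P) ∨ (P ↔ ¬M) = F ∨ F = F
Hence S1 is false.

S2: This is (P ↔ ¬M) ∧ (M ⊕ (¬M ∧ ¬P)).

¬M = ¬T = F
P ↔ ¬M = T ↔ F = F
¬M = ¬T = F
¬P = ¬T = F
¬M ∧ ¬P = F ∧ F = F
M ⊕ (¬M ∧ ¬P) = T ⊕ F = T
(P ↔ ¬M) ∧ (M ⊕ (¬M ∧ ¬P)) = F ∧ T = F
Thus S2 is false.

0 of the 2 statements are true (none).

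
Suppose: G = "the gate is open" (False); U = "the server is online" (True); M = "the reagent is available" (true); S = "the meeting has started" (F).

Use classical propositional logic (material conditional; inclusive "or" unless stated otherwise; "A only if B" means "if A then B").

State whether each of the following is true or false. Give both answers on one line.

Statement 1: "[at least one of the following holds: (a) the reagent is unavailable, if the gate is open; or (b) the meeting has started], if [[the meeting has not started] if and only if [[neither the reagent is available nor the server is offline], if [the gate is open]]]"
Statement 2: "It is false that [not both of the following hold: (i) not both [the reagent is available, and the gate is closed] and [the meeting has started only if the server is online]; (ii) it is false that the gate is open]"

Statement 1: Parsed as (¬S ↔ (G → (M ↓ ¬U))) → ((G → ¬M) ∨ S)

¬S = ¬F = T
¬U = ¬T = F
M ↓ ¬U = T ↓ F = F
G → (M ↓ ¬U) = F → F = T
¬S ↔ (G → (M ↓ ¬U)) = T ↔ T = T
¬M = ¬T = F
G → ¬M = F → F = T
(G → ¬M) ∨ S = T ∨ F = T
(¬S ↔ (G → (M ↓ ¬U))) → ((G → ¬M) ∨ S) = T → T = T
So Statement 1 is true.

Statement 2: This is ¬(((M ∧ ¬G) ↑ (S → U)) ↑ ¬G).

¬G = ¬F = T
M ∧ ¬G = T ∧ T = T
S → U = F → T = T
(M ∧ ¬G) ↑ (S → U) = T ↑ T = F
¬G = ¬F = T
((M ∧ ¬G) ↑ (S → U)) ↑ ¬G = F ↑ T = T
¬(((M ∧ ¬G) ↑ (S → U)) ↑ ¬G) = ¬T = F
So Statement 2 is false.

Statement 1 true / Statement 2 false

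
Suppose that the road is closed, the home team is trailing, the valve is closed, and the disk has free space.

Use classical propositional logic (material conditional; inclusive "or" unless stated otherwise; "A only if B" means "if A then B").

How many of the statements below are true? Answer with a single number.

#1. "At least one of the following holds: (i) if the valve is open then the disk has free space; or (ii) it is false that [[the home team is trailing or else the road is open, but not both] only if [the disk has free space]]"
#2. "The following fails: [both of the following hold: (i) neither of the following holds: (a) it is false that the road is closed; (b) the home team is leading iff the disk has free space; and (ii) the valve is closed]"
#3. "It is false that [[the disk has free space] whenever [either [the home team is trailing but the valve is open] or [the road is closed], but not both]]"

Let K = "the valve is open" (False), P = "the disk is full" (False), G = "the home team is leading" (False), S = "the road is closed" (True).

#1: Formalization: (K -> not P) or not ((not G xor not S) -> not P)

not P = not False = True
K -> not P = False -> True = True
not G = not False = True
not S = not True = False
not G xor not S = True xor False = True
not P = not False = True
(not G xor not S) -> not P = True -> True = True
not ((not G xor not S) -> not P) = not True = False
(K -> not P) or not ((not G xor not S) -> not P) = True or False = True
So #1 is true.

#2: This is not ((not S nor (G iff not P)) and not K).

not S = not True = False
not P = not False = True
G iff not P = False iff True = False
not S nor (G iff not P) = False nor False = True
not K = not False = True
(not S nor (G iff not P)) and not K = True and True = True
not ((not S nor (G iff not P)) and not K) = not True = False
Thus #2 is false.

#3: This is not (((not G and K) xor S) -> not P).

not G = not False = True
not G and K = True and False = False
(not G and K) xor S = False xor True = True
not P = not False = True
((not G and K) xor S) -> not P = True -> True = True
not (((not G and K) xor S) -> not P) = not True = False
Thus #3 is false.

True statements: 1.

1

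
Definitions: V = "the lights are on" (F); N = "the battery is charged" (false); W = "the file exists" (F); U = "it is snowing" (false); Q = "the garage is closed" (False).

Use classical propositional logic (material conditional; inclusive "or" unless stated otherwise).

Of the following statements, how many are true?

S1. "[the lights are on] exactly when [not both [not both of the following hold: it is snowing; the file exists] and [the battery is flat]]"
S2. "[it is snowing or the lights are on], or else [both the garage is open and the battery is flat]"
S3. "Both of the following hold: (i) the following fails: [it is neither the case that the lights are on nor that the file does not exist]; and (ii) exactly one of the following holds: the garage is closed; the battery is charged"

2

S1: Parsed as V <-> ((U nand W) nand ~N)

U nand W = F nand F = T
~N = ~F = T
(U nand W) nand ~N = T nand T = F
V <-> ((U nand W) nand ~N) = F <-> F = T
So S1 is true.

S2: Formalization: (U | V) | (~Q & ~N)

U | V = F | F = F
~Q = ~F = T
~N = ~F = T
~Q & ~N = T & T = T
(U | V) | (~Q & ~N) = F | T = T
Hence S2 is true.

S3: Parsed as ~(V nor ~W) & (Q xor N)

~W = ~F = T
V nor ~W = F nor T = F
~(V nor ~W) = ~F = T
Q xor N = F xor F = F
~(V nor ~W) & (Q xor N) = T & F = F
Thus S3 is false.

True statements: 2 (S1, S2).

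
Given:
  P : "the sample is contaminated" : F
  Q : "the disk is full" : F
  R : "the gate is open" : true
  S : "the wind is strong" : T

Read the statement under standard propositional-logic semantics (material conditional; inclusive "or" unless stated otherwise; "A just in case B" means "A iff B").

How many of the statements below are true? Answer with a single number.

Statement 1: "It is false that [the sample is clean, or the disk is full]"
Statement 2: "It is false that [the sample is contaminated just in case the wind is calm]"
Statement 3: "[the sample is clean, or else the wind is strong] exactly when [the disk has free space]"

Statement 1: Formalization: ¬(¬P ∨ Q)

¬P = ¬F = T
¬P ∨ Q = T ∨ F = T
¬(¬P ∨ Q) = ¬T = F
Thus Statement 1 is false.

Statement 2: Parsed as ¬(P ↔ ¬S)

¬S = ¬T = F
P ↔ ¬S = F ↔ F = T
¬(P ↔ ¬S) = ¬T = F
Thus Statement 2 is false.

Statement 3: Parsed as (¬P ∨ S) ↔ ¬Q

¬P = ¬F = T
¬P ∨ S = T ∨ T = T
¬Q = ¬F = T
(¬P ∨ S) ↔ ¬Q = T ↔ T = T
Thus Statement 3 is true.

1 of the 3 statements is true.

1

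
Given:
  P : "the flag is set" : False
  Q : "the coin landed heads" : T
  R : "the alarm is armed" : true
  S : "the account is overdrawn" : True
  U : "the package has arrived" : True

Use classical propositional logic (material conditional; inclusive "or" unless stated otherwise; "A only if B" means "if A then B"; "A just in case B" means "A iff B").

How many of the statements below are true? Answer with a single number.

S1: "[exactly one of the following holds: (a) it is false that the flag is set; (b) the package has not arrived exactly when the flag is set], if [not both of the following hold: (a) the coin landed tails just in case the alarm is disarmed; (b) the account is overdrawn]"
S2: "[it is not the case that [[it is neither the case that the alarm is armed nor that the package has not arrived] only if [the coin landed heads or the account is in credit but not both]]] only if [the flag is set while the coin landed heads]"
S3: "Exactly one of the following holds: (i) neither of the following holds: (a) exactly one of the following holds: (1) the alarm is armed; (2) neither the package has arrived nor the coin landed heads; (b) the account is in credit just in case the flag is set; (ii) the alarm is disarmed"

S1: This is ((¬Q ↔ ¬R) ↑ S) → (¬P ⊕ (¬U ↔ P)).

¬Q = ¬T = F
¬R = ¬T = F
¬Q ↔ ¬R = F ↔ F = T
(¬Q ↔ ¬R) ↑ S = T ↑ T = F
¬P = ¬F = T
¬U = ¬T = F
¬U ↔ P = F ↔ F = T
¬P ⊕ (¬U ↔ P) = T ⊕ T = F
((¬Q ↔ ¬R) ↑ S) → (¬P ⊕ (¬U ↔ P)) = F → F = T
Hence S1 is true.

S2: Parsed as ¬((R ↓ ¬U) → (Q ⊕ ¬S)) → (P ∧ Q)

¬U = ¬T = F
R ↓ ¬U = T ↓ F = F
¬S = ¬T = F
Q ⊕ ¬S = T ⊕ F = T
(R ↓ ¬U) → (Q ⊕ ¬S) = F → T = T
¬((R ↓ ¬U) → (Q ⊕ ¬S)) = ¬T = F
P ∧ Q = F ∧ T = F
¬((R ↓ ¬U) → (Q ⊕ ¬S)) → (P ∧ Q) = F → F = T
Hence S2 is true.

S3: In symbols: ((R ⊕ (U ↓ Q)) ↓ (¬S ↔ P)) ⊕ ¬R

U ↓ Q = T ↓ T = F
R ⊕ (U ↓ Q) = T ⊕ F = T
¬S = ¬T = F
¬S ↔ P = F ↔ F = T
(R ⊕ (U ↓ Q)) ↓ (¬S ↔ P) = T ↓ T = F
¬R = ¬T = F
((R ⊕ (U ↓ Q)) ↓ (¬S ↔ P)) ⊕ ¬R = F ⊕ F = F
Thus S3 is false.

True statements: 2 (S1, S2).

2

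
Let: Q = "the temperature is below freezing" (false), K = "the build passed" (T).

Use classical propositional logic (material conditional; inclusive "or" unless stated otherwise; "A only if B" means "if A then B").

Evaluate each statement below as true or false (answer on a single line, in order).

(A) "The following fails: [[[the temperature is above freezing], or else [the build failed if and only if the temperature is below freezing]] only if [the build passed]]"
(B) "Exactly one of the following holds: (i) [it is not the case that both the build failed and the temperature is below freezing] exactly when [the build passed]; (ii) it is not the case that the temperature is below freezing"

(A) False; (B) False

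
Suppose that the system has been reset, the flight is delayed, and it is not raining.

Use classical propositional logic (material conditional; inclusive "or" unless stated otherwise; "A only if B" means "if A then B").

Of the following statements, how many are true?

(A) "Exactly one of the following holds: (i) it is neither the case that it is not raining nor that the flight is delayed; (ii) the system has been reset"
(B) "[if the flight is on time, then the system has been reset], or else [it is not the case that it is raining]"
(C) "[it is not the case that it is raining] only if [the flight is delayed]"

Let R = "it is raining" (F), U = "the flight is delayed" (T), P = "the system has been reset" (T).

(A): Parsed as (¬R ↓ U) ⊕ P

¬R = ¬F = T
¬R ↓ U = T ↓ T = F
(¬R ↓ U) ⊕ P = F ⊕ T = T
So (A) is true.

(B): In symbols: (¬U → P) ∨ ¬R

¬U = ¬T = F
¬U → P = F → T = T
¬R = ¬F = T
(¬U → P) ∨ ¬R = T ∨ T = T
So (B) is true.

(C): In symbols: ¬R → U

¬R = ¬F = T
¬R → U = T → T = T
Hence (C) is true.

3 of the 3 statements are true.

3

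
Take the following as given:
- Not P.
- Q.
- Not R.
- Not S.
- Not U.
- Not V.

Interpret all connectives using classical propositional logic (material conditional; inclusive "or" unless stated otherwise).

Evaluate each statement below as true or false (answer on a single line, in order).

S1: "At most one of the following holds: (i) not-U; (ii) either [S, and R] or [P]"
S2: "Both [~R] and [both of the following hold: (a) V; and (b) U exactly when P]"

S1: This is ~U nand ((S & R) | P).

~U = ~F = T
S & R = F & F = F
(S & R) | P = F | F = F
~U nand ((S & R) | P) = T nand F = T
Thus S1 is true.

S2: Parsed as ~R & (V & (U <-> P))

~R = ~F = T
U <-> P = F <-> F = T
V & (U <-> P) = F & T = F
~R & (V & (U <-> P)) = T & F = F
Thus S2 is false.

S1 true; S2 false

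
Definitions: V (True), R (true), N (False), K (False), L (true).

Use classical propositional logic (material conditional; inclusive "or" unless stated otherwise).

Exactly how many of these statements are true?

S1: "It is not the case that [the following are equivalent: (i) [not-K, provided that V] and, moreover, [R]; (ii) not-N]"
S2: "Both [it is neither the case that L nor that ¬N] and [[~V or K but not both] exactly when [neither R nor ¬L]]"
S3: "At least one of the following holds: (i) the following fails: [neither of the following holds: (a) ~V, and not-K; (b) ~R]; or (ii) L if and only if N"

S1: Formalization: not (((V -> not K) and R) iff not N)

not K = not False = True
V -> not K = True -> True = True
(V -> not K) and R = True and True = True
not N = not False = True
((V -> not K) and R) iff not N = True iff True = True
not (((V -> not K) and R) iff not N) = not True = False
So S1 is false.

S2: Parsed as (L nor not N) and ((not V xor K) iff (R nor not L))

not N = not False = True
L nor not N = True nor True = False
not V = not True = False
not V xor K = False xor False = False
not L = not True = False
R nor not L = True nor False = False
(not V xor K) iff (R nor not L) = False iff False = True
(L nor not N) and ((not V xor K) iff (R nor not L)) = False and True = False
So S2 is false.

S3: In symbols: not ((not V and not K) nor not R) or (L iff N)

not V = not True = False
not K = not False = True
not V and not K = False and True = False
not R = not True = False
(not V and not K) nor not R = False nor False = True
not ((not V and not K) nor not R) = not True = False
L iff N = True iff False = False
not ((not V and not K) nor not R) or (L iff N) = False or False = False
So S3 is false.

True statements: 0 (none).

0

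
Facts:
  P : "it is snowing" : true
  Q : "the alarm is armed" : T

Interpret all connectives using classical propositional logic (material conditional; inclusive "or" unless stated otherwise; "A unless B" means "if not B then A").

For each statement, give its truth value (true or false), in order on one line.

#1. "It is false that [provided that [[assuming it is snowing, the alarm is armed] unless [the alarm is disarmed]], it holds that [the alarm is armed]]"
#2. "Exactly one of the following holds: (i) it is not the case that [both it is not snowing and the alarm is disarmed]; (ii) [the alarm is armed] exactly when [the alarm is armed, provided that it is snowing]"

#1 False / #2 False

#1: Formalization: ¬(((P → Q) ∨ ¬Q) → Q)

P → Q = T → T = T
¬Q = ¬T = F
(P → Q) ∨ ¬Q = T ∨ F = T
((P → Q) ∨ ¬Q) → Q = T → T = T
¬(((P → Q) ∨ ¬Q) → Q) = ¬T = F
Thus #1 is false.

#2: Formalization: ¬(¬P ∧ ¬Q) ⊕ (Q ↔ (P → Q))

¬P = ¬T = F
¬Q = ¬T = F
¬P ∧ ¬Q = F ∧ F = F
¬(¬P ∧ ¬Q) = ¬F = T
P → Q = T → T = T
Q ↔ (P → Q) = T ↔ T = T
¬(¬P ∧ ¬Q) ⊕ (Q ↔ (P → Q)) = T ⊕ T = F
Hence #2 is false.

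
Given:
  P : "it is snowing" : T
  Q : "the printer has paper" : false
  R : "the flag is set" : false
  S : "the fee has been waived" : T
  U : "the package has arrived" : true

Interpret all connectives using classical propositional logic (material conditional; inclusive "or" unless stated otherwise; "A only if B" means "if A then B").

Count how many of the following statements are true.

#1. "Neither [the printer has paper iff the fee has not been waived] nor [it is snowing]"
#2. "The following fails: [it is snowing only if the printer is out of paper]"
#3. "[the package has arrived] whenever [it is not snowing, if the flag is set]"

#1: This is (Q iff not S) nor P.

not S = not True = False
Q iff not S = False iff False = True
(Q iff not S) nor P = True nor True = False
Hence #1 is false.

#2: Formalization: not (P -> not Q)

not Q = not False = True
P -> not Q = True -> True = True
not (P -> not Q) = not True = False
Hence #2 is false.

#3: Parsed as (R -> not P) -> U

not P = not True = False
R -> not P = False -> False = True
(R -> not P) -> U = True -> True = True
So #3 is true.

True statements: 1 (#3).

1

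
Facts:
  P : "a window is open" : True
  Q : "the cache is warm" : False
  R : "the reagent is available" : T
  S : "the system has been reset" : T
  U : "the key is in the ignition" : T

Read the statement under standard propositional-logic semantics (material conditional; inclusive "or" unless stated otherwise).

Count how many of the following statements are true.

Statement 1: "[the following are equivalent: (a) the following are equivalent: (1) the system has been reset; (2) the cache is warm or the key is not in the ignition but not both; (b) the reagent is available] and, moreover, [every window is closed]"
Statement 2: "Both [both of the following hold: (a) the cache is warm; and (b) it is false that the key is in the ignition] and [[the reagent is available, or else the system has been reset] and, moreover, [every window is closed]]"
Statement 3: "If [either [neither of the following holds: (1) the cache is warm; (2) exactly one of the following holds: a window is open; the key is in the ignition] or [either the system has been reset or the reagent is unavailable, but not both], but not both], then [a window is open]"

1

Statement 1: This is ((S iff (Q xor not U)) iff R) and not P.

not U = not True = False
Q xor not U = False xor False = False
S iff (Q xor not U) = True iff False = False
(S iff (Q xor not U)) iff R = False iff True = False
not P = not True = False
((S iff (Q xor not U)) iff R) and not P = False and False = False
So Statement 1 is false.

Statement 2: In symbols: (Q and not U) and ((R or S) and not P)

not U = not True = False
Q and not U = False and False = False
R or S = True or True = True
not P = not True = False
(R or S) and not P = True and False = False
(Q and not U) and ((R or S) and not P) = False and False = False
Hence Statement 2 is false.

Statement 3: In symbols: ((Q nor (P xor U)) xor (S xor not R)) -> P

P xor U = True xor True = False
Q nor (P xor U) = False nor False = True
not R = not True = False
S xor not R = True xor False = True
(Q nor (P xor U)) xor (S xor not R) = True xor True = False
((Q nor (P xor U)) xor (S xor not R)) -> P = False -> True = True
Hence Statement 3 is true.

1 of the 3 statements is true.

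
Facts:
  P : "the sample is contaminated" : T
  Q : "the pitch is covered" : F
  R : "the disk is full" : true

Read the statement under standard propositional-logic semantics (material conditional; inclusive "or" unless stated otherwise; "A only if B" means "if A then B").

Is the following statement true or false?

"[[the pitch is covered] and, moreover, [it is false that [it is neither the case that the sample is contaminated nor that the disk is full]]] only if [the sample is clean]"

In symbols: (Q and not (P nor R)) -> not P

P nor R = True nor True = False
not (P nor R) = not False = True
Q and not (P nor R) = False and True = False
not P = not True = False
(Q and not (P nor R)) -> not P = False -> False = True

true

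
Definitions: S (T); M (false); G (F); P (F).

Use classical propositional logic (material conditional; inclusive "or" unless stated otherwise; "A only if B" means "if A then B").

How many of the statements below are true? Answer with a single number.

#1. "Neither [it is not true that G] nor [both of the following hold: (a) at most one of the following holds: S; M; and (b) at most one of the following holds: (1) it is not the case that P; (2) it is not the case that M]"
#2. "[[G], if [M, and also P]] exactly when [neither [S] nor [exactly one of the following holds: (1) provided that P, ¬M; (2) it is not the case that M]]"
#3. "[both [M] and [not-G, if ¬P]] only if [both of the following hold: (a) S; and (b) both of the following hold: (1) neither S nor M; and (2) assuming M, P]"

#1: Formalization: not G nor ((S nand M) and (not P nand not M))

not G = not False = True
S nand M = True nand False = True
not P = not False = True
not M = not False = True
not P nand not M = True nand True = False
(S nand M) and (not P nand not M) = True and False = False
not G nor ((S nand M) and (not P nand not M)) = True nor False = False
So #1 is false.

#2: Formalization: ((M and P) -> G) iff (S nor ((P -> not M) xor not M))

M and P = False and False = False
(M and P) -> G = False -> False = True
not M = not False = True
P -> not M = False -> True = True
not M = not False = True
(P -> not M) xor not M = True xor True = False
S nor ((P -> not M) xor not M) = True nor False = False
((M and P) -> G) iff (S nor ((P -> not M) xor not M)) = True iff False = False
Hence #2 is false.

#3: Formalization: (M and (not P -> not G)) -> (S and ((S nor M) and (M -> P)))

not P = not False = True
not G = not False = True
not P -> not G = True -> True = True
M and (not P -> not G) = False and True = False
S nor M = True nor False = False
M -> P = False -> False = True
(S nor M) and (M -> P) = False and True = False
S and ((S nor M) and (M -> P)) = True and False = False
(M and (not P -> not G)) -> (S and ((S nor M) and (M -> P))) = False -> False = True
So #3 is true.

1 of the 3 statements is true (#3).

1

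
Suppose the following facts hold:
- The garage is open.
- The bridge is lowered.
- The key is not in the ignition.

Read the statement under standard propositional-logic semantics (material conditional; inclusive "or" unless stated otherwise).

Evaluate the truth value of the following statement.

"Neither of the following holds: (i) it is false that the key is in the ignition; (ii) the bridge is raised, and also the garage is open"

Let R = "the key is in the ignition" (F), Q = "the bridge is raised" (F), P = "the garage is closed" (F).
This is ~R nor (Q & ~P).

~R = ~F = T
~P = ~F = T
Q & ~P = F & T = F
~R nor (Q & ~P) = T nor F = F

False.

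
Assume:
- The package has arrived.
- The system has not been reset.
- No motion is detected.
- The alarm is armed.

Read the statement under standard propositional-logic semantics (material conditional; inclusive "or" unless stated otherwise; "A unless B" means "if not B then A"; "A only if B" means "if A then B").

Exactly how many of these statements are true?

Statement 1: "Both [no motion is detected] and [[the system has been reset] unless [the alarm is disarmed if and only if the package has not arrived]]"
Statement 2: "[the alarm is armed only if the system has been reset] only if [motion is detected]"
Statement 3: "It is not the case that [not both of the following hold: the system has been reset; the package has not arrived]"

2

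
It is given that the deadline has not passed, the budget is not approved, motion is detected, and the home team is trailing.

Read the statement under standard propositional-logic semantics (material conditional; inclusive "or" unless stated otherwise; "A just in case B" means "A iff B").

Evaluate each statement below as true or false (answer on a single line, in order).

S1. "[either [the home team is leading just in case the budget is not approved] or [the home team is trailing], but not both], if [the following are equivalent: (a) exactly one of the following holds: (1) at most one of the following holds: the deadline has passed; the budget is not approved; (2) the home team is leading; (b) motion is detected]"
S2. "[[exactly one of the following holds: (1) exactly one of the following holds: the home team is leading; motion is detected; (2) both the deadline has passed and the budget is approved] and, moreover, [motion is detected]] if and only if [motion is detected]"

S1 True; S2 True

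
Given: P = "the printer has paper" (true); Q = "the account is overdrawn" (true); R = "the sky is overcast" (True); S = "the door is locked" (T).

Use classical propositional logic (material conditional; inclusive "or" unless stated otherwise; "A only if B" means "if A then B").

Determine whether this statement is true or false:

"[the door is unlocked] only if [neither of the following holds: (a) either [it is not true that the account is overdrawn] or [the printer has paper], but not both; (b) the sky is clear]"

True

Values: S=True, Q=True, P=True, R=True.
This is not S -> ((not Q xor P) nor not R).

not S = not True = False
not Q = not True = False
not Q xor P = False xor True = True
not R = not True = False
(not Q xor P) nor not R = True nor False = False
not S -> ((not Q xor P) nor not R) = False -> False = True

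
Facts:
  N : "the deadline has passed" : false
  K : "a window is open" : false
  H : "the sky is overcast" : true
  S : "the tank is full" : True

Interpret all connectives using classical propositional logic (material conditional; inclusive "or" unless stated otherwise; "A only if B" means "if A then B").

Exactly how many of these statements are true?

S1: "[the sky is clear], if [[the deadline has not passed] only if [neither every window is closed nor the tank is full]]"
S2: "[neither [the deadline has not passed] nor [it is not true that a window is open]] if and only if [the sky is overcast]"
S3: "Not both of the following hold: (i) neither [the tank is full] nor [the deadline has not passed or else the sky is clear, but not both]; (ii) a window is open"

2

S1: Formalization: (not N -> (not K nor S)) -> not H

not N = not False = True
not K = not False = True
not K nor S = True nor True = False
not N -> (not K nor S) = True -> False = False
not H = not True = False
(not N -> (not K nor S)) -> not H = False -> False = True
So S1 is true.

S2: This is (not N nor not K) iff H.

not N = not False = True
not K = not False = True
not N nor not K = True nor True = False
(not N nor not K) iff H = False iff True = False
Hence S2 is false.

S3: This is (S nor (not N xor not H)) nand K.

not N = not False = True
not H = not True = False
not N xor not H = True xor False = True
S nor (not N xor not H) = True nor True = False
(S nor (not N xor not H)) nand K = False nand False = True
Hence S3 is true.

True statements: 2 (S1, S3).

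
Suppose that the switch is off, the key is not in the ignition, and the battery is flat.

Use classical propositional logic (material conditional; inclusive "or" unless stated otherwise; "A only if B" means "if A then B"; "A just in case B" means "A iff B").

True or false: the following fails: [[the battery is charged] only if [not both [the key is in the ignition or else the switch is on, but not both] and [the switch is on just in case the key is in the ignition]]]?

Let R = "the battery is charged" (F), Q = "the key is in the ignition" (F), P = "the switch is on" (F).
Formalization: ¬(R → ((Q ⊕ P) ↑ (P ↔ Q)))

Q ⊕ P = F ⊕ F = F
P ↔ Q = F ↔ F = T
(Q ⊕ P) ↑ (P ↔ Q) = F ↑ T = T
R → ((Q ⊕ P) ↑ (P ↔ Q)) = F → T = T
¬(R → ((Q ⊕ P) ↑ (P ↔ Q))) = ¬T = F

false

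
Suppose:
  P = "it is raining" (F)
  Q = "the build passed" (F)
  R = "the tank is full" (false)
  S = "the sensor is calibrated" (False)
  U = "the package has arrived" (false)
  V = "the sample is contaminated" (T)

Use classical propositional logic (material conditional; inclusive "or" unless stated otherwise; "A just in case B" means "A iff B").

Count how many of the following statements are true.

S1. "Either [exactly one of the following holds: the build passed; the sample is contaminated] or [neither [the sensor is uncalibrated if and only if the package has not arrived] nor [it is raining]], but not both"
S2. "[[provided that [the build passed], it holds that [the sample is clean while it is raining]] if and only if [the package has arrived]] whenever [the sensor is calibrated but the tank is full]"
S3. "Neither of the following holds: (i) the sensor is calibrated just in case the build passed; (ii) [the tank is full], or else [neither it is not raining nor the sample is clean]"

2

S1: This is (Q xor V) xor ((not S iff not U) nor P).

Q xor V = False xor True = True
not S = not False = True
not U = not False = True
not S iff not U = True iff True = True
(not S iff not U) nor P = True nor False = False
(Q xor V) xor ((not S iff not U) nor P) = True xor False = True
Hence S1 is true.

S2: This is (S and R) -> ((Q -> (not V and P)) iff U).

S and R = False and False = False
not V = not True = False
not V and P = False and False = False
Q -> (not V and P) = False -> False = True
(Q -> (not V and P)) iff U = True iff False = False
(S and R) -> ((Q -> (not V and P)) iff U) = False -> False = True
So S2 is true.

S3: Formalization: (S iff Q) nor (R or (not P nor not V))

S iff Q = False iff False = True
not P = not False = True
not V = not True = False
not P nor not V = True nor False = False
R or (not P nor not V) = False or False = False
(S iff Q) nor (R or (not P nor not V)) = True nor False = False
Hence S3 is false.

2 of the 3 statements are true.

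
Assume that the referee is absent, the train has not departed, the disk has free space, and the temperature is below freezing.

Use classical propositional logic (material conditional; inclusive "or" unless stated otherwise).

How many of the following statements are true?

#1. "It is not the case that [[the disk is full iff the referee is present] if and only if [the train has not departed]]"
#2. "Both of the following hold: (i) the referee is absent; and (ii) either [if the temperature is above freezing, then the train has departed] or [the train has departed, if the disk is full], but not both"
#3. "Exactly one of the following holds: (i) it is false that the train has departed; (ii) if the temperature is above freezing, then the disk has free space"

Let R = "the disk is full" (F), P = "the referee is present" (F), Q = "the train has departed" (F), S = "the temperature is below freezing" (T).

#1: Formalization: ¬((R ↔ P) ↔ ¬Q)

R ↔ P = F ↔ F = T
¬Q = ¬F = T
(R ↔ P) ↔ ¬Q = T ↔ T = T
¬((R ↔ P) ↔ ¬Q) = ¬T = F
Thus #1 is false.

#2: In symbols: ¬P ∧ ((¬S → Q) ⊕ (R → Q))

¬P = ¬F = T
¬S = ¬T = F
¬S → Q = F → F = T
R → Q = F → F = T
(¬S → Q) ⊕ (R → Q) = T ⊕ T = F
¬P ∧ ((¬S → Q) ⊕ (R → Q)) = T ∧ F = F
Thus #2 is false.

#3: This is ¬Q ⊕ (¬S → ¬R).

¬Q = ¬F = T
¬S = ¬T = F
¬R = ¬F = T
¬S → ¬R = F → T = T
¬Q ⊕ (¬S → ¬R) = T ⊕ T = F
So #3 is false.

0 of the 3 statements are true (none).

0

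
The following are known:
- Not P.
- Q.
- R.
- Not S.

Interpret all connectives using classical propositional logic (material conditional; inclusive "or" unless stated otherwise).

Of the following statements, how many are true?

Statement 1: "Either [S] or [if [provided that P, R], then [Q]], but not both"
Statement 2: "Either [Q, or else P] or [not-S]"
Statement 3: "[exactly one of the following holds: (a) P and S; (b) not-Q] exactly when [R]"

2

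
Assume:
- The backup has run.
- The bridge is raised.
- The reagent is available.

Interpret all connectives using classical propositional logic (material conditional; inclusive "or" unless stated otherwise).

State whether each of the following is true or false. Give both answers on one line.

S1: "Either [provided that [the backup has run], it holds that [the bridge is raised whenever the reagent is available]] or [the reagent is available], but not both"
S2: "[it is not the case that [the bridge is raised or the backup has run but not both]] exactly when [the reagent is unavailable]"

Let M = "the backup has run" (T), W = "the reagent is available" (T), P = "the bridge is raised" (T).

S1: This is (M -> (W -> P)) xor W.

W -> P = T -> T = T
M -> (W -> P) = T -> T = T
(M -> (W -> P)) xor W = T xor T = F
Thus S1 is false.

S2: Parsed as ~(P xor M) <-> ~W

P xor M = T xor T = F
~(P xor M) = ~F = T
~W = ~T = F
~(P xor M) <-> ~W = T <-> F = F
Hence S2 is false.

S1 False, S2 False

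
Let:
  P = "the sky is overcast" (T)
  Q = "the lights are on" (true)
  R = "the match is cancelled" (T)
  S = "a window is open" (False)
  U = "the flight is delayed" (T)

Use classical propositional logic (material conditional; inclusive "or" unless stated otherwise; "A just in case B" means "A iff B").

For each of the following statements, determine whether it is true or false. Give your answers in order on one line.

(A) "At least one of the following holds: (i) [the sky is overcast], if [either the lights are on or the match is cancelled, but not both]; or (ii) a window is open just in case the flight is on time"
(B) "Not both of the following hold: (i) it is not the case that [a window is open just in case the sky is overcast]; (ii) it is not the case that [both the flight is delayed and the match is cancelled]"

(A): Parsed as ((Q ⊕ R) → P) ∨ (S ↔ ¬U)

Q ⊕ R = T ⊕ T = F
(Q ⊕ R) → P = F → T = T
¬U = ¬T = F
S ↔ ¬U = F ↔ F = T
((Q ⊕ R) → P) ∨ (S ↔ ¬U) = T ∨ T = T
Thus (A) is true.

(B): In symbols: ¬(S ↔ P) ↑ ¬(U ∧ R)

S ↔ P = F ↔ T = F
¬(S ↔ P) = ¬F = T
U ∧ R = T ∧ T = T
¬(U ∧ R) = ¬T = F
¬(S ↔ P) ↑ ¬(U ∧ R) = T ↑ F = T
Thus (B) is true.

(A) T, (B) T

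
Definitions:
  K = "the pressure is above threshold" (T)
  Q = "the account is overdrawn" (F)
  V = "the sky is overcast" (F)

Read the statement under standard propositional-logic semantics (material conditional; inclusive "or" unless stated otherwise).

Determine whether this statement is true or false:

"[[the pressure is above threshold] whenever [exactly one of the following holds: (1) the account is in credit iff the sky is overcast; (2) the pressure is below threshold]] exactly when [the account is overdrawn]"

Values: Q=F, V=F, K=T.
This is (((¬Q ↔ V) ⊕ ¬K) → K) ↔ Q.

¬Q = ¬F = T
¬Q ↔ V = T ↔ F = F
¬K = ¬T = F
(¬Q ↔ V) ⊕ ¬K = F ⊕ F = F
((¬Q ↔ V) ⊕ ¬K) → K = F → T = T
(((¬Q ↔ V) ⊕ ¬K) → K) ↔ Q = T ↔ F = F

false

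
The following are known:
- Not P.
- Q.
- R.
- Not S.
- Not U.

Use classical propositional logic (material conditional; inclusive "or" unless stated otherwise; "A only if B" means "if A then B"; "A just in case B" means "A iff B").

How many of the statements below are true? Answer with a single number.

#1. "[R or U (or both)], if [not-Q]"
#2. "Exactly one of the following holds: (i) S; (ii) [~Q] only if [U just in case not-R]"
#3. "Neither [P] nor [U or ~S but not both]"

#1: Parsed as ~Q -> (R | U)

~Q = ~T = F
R | U = T | F = T
~Q -> (R | U) = F -> T = T
Thus #1 is true.

#2: This is S xor (~Q -> (U <-> ~R)).

~Q = ~T = F
~R = ~T = F
U <-> ~R = F <-> F = T
~Q -> (U <-> ~R) = F -> T = T
S xor (~Q -> (U <-> ~R)) = F xor T = T
Hence #2 is true.

#3: In symbols: P nor (U xor ~S)

~S = ~F = T
U xor ~S = F xor T = T
P nor (U xor ~S) = F nor T = F
Hence #3 is false.

2 of the 3 statements are true.

2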